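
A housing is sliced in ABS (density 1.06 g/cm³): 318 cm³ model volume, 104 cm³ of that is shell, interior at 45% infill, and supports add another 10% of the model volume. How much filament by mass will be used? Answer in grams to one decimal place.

Interior volume: 318 − 104 → 214 cm³.
Deposited infill: 0.45 × 214 → 96.3 cm³.
Support: 0.10 × 318 → 31.8 cm³.
Total extruded = 104 + 96.3 + 31.8, so 232.1 cm³.
Mass: 232.1 × 1.06 → 246.026 g.

246.0 g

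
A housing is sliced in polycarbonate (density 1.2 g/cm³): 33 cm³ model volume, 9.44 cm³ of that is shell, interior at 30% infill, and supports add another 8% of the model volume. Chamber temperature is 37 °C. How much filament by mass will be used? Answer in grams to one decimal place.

Infill region = 33 − 9.44, so 23.56 cm³.
Deposited infill = 0.30 × 23.56 = 7.068 cm³.
Support = 0.08 × 33 = 2.64 cm³.
Total printed volume = 9.44 + 7.068 + 2.64 = 19.148 cm³.
Mass = 19.148 × 1.2 = 22.9776 g.

23.0 g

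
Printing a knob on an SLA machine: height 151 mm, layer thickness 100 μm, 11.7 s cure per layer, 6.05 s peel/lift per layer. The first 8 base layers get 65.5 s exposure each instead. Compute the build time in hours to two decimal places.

Layers = ⌈151/0.1⌉ = 1510.
Burn-in layers = 8 × (65.5 + 6.05), so 572.4 s.
Normal layers: 1502 × (11.7 + 6.05) → 26660.5 s.
Sum: 572.4 + 26660.5 = 27232.9 s → 7.56 hours.

7.56 hours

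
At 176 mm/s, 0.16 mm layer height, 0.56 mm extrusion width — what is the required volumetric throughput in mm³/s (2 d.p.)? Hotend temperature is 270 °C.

15.77

Bead cross-section = 0.16 × 0.56 = 0.0896 mm².
Q = v·A = 176 × 0.0896 = 15.77 mm³/s.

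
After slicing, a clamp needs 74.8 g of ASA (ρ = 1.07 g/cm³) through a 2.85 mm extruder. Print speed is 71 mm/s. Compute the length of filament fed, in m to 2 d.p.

Extruded volume: 74.8/1.07 = 69.9065 cm³ (69906.5 mm³).
A = π r² = π × 1.425² = 6.3794 mm².
Length = 69906.5 / 6.3794 = 10958.16 mm = 10.96 m.

10.96 m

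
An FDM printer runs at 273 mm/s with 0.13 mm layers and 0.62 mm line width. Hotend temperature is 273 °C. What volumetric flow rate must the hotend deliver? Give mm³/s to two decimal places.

22.00

A: 0.13 × 0.62 → 0.0806 mm².
Volumetric flow = 273 × 0.0806 = 22.00 mm³/s.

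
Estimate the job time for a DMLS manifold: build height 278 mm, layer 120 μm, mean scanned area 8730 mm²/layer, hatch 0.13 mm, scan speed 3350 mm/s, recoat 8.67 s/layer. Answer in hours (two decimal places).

Layer count = ceil(278 / 0.12) = 2317.
Hatch length per layer: 8730 / 0.13 → 67153.8 mm.
Per-layer scan time = 67153.8 / 3350, so 20.0459 s.
Per-layer time = 20.0459 + 8.67 = 28.7159 s.
Build time = 2317 × 28.7159 = 66534.7403 s = 18.48 hours.

18.48 hours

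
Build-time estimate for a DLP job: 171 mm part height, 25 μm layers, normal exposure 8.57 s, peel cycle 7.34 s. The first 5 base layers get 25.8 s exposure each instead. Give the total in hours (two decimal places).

30.25 hours

Layer count = ceil(171 / 0.025) = 6840.
Burn-in layers: 5 × (25.8 + 7.34) → 165.7 s.
Remaining layers = 6835 × (8.57 + 7.34) = 108744.85 s.
Total = 165.7 + 108744.85 = 108910.55 s = 30.25 hours.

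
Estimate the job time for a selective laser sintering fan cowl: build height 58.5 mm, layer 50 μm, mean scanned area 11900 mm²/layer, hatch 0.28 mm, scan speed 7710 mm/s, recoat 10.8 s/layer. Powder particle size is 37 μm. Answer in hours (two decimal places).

Number of layers: 58.5 / 0.05 → 1170 (rounded up).
Per-layer scan distance = 11900 / 0.28, so 42500 mm.
Laser time per layer: 42500 / 7710 → 5.5123 s.
Per-layer time = 5.5123 + 10.8, so 16.3123 s.
Build time = 1170 × 16.3123 = 19085.391 s = 5.30 hours.

5.30 hours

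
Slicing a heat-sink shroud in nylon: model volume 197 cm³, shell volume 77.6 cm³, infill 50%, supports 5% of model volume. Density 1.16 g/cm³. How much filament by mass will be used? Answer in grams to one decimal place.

Volume inside the shell: 197 − 77.6 → 119.4 cm³.
Deposited infill = 0.50 × 119.4 = 59.7 cm³.
Support = 0.05 × 197 = 9.85 cm³.
Total printed volume = 77.6 + 59.7 + 9.85, so 147.15 cm³.
Mass = 147.15 × 1.16 = 170.694 g.

170.7 g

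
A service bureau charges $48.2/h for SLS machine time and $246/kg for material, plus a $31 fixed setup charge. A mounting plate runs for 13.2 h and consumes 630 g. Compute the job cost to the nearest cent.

$822.22

Time charge = 48.2 × 13.2, so $636.24.
Material cost = 246 × 630/1000, so $154.98.
Adding setup: 636.24 + 154.98 + 31 → $822.22.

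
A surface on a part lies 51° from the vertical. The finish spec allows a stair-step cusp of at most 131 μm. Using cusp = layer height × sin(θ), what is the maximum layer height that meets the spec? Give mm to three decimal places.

sin(51°) = 0.7771; t_max = 0.131/0.7771 = 0.169 mm.

0.169 mm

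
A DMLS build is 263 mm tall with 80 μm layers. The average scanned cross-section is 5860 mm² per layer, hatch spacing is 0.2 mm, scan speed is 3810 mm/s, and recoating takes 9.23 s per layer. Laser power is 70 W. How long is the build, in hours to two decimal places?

15.45 hours

Layers = ⌈263/0.08⌉ = 3288.
Per-layer scan distance: 5860 / 0.2 → 29300 mm.
Laser time per layer: 29300 / 3810 → 7.6903 s.
Layer cycle: 7.6903 + 9.23 → 16.9203 s.
3288 layers × 16.9203 s/layer = 55633.9464 s, i.e. 15.45 hours.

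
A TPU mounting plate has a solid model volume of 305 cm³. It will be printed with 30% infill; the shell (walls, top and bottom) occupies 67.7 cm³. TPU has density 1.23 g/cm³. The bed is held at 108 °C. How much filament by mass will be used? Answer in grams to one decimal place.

Infill region = 305 − 67.7, so 237.3 cm³.
Infill deposited: 0.30 × 237.3 → 71.19 cm³.
Deposited volume = 67.7 + 71.19, so 138.89 cm³.
Mass = 138.89 × 1.23, so 170.8347 g.

170.8 g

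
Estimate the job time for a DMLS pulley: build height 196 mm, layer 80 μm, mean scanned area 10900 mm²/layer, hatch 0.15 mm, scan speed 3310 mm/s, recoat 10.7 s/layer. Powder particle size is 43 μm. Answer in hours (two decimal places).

Layers = ⌈196/0.08⌉ = 2450.
Scan path per layer: 10900 / 0.15 → 72666.7 mm.
Laser time per layer: 72666.7 / 3310 → 21.9537 s.
Time per layer = 21.9537 + 10.7, so 32.6537 s.
2450 layers × 32.6537 s/layer = 80001.565 s, i.e. 22.22 hours.

22.22 hours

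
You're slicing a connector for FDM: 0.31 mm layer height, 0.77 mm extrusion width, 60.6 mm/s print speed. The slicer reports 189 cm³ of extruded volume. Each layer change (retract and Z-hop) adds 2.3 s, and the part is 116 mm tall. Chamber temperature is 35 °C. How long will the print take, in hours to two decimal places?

3.87 hours

Extrusion cross-section = 0.31 × 0.77, so 0.2387 mm².
Total extruded path = 189000/0.2387 = 791788.9 mm.
Extrusion time: 791788.9 / 60.6 → 13065.8 s.
Layer count = ceil(116 / 0.31) = 375.
Non-print overhead = 375 × 2.3 = 862.5 s.
Altogether 13065.8 + 862.5 = 13928.3 s, i.e. 3.87 hours.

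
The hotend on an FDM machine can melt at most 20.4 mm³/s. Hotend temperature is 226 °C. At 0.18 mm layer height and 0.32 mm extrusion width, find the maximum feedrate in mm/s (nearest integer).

A = 0.18 × 0.32, so 0.0576 mm².
Max speed = 20.4 / 0.0576 = 354.17 ≈ 354 mm/s.

354 mm/s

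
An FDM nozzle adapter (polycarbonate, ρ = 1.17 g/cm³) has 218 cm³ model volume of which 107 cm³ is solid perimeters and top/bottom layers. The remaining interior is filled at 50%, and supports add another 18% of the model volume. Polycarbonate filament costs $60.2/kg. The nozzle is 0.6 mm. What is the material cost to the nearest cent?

$14.21

Infill region: 218 − 107 → 111 cm³.
Infill deposited = 0.50 × 111, so 55.5 cm³.
Support: 0.18 × 218 → 39.24 cm³.
Total printed volume = 107 + 55.5 + 39.24 = 201.74 cm³.
Mass = 201.74 × 1.17 = 236.0358 g.
At $60.2/kg: 236.0358/1000 × 60.2 = $14.21.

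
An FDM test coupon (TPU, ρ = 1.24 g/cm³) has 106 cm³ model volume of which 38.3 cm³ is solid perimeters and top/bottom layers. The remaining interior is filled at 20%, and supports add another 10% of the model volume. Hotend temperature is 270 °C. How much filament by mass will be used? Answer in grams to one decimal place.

77.4 g

Volume inside the shell = 106 − 38.3, so 67.7 cm³.
Deposited infill: 0.20 × 67.7 → 13.54 cm³.
Support: 0.10 × 106 → 10.6 cm³.
Deposited volume = 38.3 + 13.54 + 10.6, so 62.44 cm³.
Mass: 62.44 × 1.24 → 77.4256 g.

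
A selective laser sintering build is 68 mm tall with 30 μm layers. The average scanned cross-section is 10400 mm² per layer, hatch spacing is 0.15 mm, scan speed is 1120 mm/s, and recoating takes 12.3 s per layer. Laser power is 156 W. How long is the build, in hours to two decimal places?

46.73 hours

Number of layers: 68 / 0.03 → 2267 (rounded up).
Scan path per layer: 10400 / 0.15 → 69333.3 mm.
Scan time per layer = 69333.3 / 1120, so 61.9047 s.
Time per layer = 61.9047 + 12.3, so 74.2047 s.
Build time = 2267 × 74.2047 = 168222.0549 s = 46.73 hours.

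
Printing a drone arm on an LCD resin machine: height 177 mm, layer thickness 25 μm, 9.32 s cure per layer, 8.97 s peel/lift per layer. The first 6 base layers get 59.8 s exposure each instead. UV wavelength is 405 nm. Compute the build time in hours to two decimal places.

36.05 hours

Layer count = ceil(177 / 0.025) = 7080.
Base layers = 6 × (59.8 + 8.97), so 412.62 s.
Normal layers = 7074 × (9.32 + 8.97) = 129383.46 s.
Sum: 412.62 + 129383.46 = 129796.08 s → 36.05 hours.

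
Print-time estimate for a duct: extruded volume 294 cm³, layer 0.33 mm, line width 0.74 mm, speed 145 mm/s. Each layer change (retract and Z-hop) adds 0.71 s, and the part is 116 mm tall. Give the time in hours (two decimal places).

Line area = 0.33 × 0.74 = 0.2442 mm².
Path length: 294000 mm³ / 0.2442 mm² → 1203931.2 mm.
Print-move time: 1203931.2 / 145 → 8303 s.
Number of layers: 116 / 0.33 → 352 (rounded up).
Layer-change overhead = 352 × 0.71 = 249.92 s.
Altogether 8303 + 249.92 = 8552.92 s, i.e. 2.38 hours.

2.38 hours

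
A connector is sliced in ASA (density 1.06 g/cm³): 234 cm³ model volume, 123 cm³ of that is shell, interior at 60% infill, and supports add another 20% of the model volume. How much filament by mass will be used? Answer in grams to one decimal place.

Volume inside the shell = 234 − 123 = 111 cm³.
Infill volume = 0.60 × 111 = 66.6 cm³.
Support = 0.20 × 234 = 46.8 cm³.
Deposited volume = 123 + 66.6 + 46.8 = 236.4 cm³.
Mass = 236.4 × 1.06, so 250.584 g.

250.6 g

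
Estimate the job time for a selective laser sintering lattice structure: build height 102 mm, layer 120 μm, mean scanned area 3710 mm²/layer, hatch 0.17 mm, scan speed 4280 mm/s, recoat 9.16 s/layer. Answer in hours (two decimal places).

3.37 hours

Layer count = ceil(102 / 0.12) = 850.
Per-layer scan distance = 3710 / 0.17, so 21823.5 mm.
Laser time per layer = 21823.5 / 4280 = 5.0989 s.
Time per layer: 5.0989 + 9.16 → 14.2589 s.
Total: 850 × 14.2589 s = 12120.065 s → 3.37 hours.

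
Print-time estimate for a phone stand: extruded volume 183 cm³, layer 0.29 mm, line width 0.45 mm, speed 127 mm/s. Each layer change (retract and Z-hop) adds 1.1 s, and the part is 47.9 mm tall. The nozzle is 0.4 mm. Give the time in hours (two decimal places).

Bead cross-section = 0.29 × 0.45 = 0.1305 mm².
Toolpath length = 183 cm³ / 0.1305 mm² = 183000 / 0.1305 = 1402298.9 mm.
Print-move time = 1402298.9 / 127 = 11041.7 s.
Number of layers: 47.9 / 0.29 → 166 (rounded up).
Non-print overhead: 166 × 1.1 → 182.6 s.
Altogether 11041.7 + 182.6 = 11224.3 s, i.e. 3.12 hours.

3.12 hours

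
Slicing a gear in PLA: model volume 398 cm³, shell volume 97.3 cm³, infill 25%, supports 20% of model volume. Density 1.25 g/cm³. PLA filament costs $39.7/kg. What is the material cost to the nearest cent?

Volume inside the shell = 398 − 97.3, so 300.7 cm³.
Deposited infill = 0.25 × 300.7 = 75.175 cm³.
Support: 0.20 × 398 → 79.6 cm³.
Total printed volume: 97.3 + 75.175 + 79.6 → 252.075 cm³.
Mass = 252.075 × 1.25, so 315.09375 g.
Cost = 315.09375 g / 1000 × $39.7/kg = $12.51.

$12.51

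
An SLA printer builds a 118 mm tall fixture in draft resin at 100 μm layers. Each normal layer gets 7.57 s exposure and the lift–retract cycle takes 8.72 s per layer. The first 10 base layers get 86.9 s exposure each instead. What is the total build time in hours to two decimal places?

Number of layers: 118 / 0.1 → 1180 (rounded up).
Base layers = 10 × (86.9 + 8.72) = 956.2 s.
Remaining layers = 1170 × (7.57 + 8.72) = 19059.3 s.
Sum: 956.2 + 19059.3 = 20015.5 s → 5.56 hours.

5.56 hours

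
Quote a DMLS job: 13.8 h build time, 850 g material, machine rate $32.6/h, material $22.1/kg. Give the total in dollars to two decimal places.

$468.67

Machine cost = 32.6 × 13.8 = $449.88.
Material charge: 22.1 × 850/1000 → $18.785.
Total = 449.88 + 18.785 = 468.665 ≈ $468.67.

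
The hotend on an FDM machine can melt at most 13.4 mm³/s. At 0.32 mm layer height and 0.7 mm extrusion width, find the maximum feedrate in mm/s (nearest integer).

60 mm/s

Bead cross-section: 0.32 × 0.7 → 0.224 mm².
Max speed = 13.4 / 0.224 = 59.82 ≈ 60 mm/s.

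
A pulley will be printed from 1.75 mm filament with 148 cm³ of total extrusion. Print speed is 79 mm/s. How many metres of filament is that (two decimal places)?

61.53 m

Filament cross-section = π × (1.75/2)² = 2.4053 mm².
L = 148000 mm³ / 2.4053 mm² = 61530.79 mm, i.e. 61.53 m.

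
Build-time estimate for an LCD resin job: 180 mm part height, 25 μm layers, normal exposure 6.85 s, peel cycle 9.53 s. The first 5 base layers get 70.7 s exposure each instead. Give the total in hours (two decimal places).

Layer count = ceil(180 / 0.025) = 7200.
Base layers: 5 × (70.7 + 9.53) → 401.15 s.
Remaining layers: 7195 × (6.85 + 9.53) → 117854.1 s.
Total = 401.15 + 117854.1 = 118255.25 s = 32.85 hours.

32.85 hours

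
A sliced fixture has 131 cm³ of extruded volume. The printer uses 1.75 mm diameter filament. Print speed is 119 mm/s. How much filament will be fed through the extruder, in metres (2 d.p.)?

Cross-section of 1.75 mm filament: π·(1.75/2)² = 2.4053 mm².
Length = 131 cm³ / 2.4053 mm² = 131000 / 2.4053 = 54463.06 mm = 54.46 m.

54.46 m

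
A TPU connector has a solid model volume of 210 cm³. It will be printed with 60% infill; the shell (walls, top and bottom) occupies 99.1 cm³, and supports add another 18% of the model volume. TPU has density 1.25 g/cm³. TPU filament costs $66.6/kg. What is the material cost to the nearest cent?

Infill region = 210 − 99.1 = 110.9 cm³.
Deposited infill = 0.60 × 110.9, so 66.54 cm³.
Support = 0.18 × 210, so 37.8 cm³.
Total printed volume: 99.1 + 66.54 + 37.8 → 203.44 cm³.
Mass = 203.44 × 1.25, so 254.3 g.
At $66.6/kg: 254.3/1000 × 66.6 = $16.94.

$16.94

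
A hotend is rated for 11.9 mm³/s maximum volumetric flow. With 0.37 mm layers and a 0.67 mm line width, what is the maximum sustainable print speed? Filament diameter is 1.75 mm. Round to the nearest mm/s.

48 mm/s

Bead cross-section = 0.37 × 0.67 = 0.2479 mm².
Max speed = 11.9 / 0.2479 = 48.00 ≈ 48 mm/s.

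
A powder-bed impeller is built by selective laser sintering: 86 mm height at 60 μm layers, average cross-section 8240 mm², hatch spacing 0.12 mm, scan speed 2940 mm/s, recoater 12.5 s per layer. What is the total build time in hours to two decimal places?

14.28 hours

Layers = ⌈86/0.06⌉ = 1434.
Per-layer scan distance = 8240 / 0.12, so 68666.7 mm.
Laser time per layer = 68666.7 / 2940, so 23.356 s.
Per-layer time = 23.356 + 12.5 = 35.856 s.
Build time = 1434 × 35.856 = 51417.504 s = 14.28 hours.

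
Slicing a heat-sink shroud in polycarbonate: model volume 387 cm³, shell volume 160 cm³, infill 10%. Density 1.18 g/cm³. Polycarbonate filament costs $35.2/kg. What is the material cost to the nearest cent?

Infill region: 387 − 160 → 227 cm³.
Infill volume: 0.10 × 227 → 22.7 cm³.
Deposited volume: 160 + 22.7 → 182.7 cm³.
Mass: 182.7 × 1.18 → 215.586 g.
Cost = 215.586 g / 1000 × $35.2/kg = $7.59.

$7.59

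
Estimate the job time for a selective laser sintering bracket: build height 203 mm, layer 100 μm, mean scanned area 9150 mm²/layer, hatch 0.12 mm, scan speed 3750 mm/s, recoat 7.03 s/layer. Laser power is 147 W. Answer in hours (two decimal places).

15.43 hours

Layers = ⌈203/0.1⌉ = 2030.
Per-layer scan distance = 9150 / 0.12, so 76250 mm.
Per-layer scan time = 76250 / 3750 = 20.3333 s.
Layer cycle: 20.3333 + 7.03 → 27.3633 s.
Total: 2030 × 27.3633 s = 55547.499 s → 15.43 hours.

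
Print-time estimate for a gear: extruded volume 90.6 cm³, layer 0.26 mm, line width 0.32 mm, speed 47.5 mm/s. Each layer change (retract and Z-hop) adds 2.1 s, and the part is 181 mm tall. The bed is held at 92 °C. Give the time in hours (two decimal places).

Line area = 0.26 × 0.32 = 0.0832 mm².
Total extruded path = 90600/0.0832 = 1088942.3 mm.
Print-move time = 1088942.3 / 47.5 = 22925.1 s.
Layer count = ceil(181 / 0.26) = 697.
Non-print overhead = 697 × 2.1 = 1463.7 s.
Total = 22925.1 + 1463.7 = 24388.8 s = 6.77 hours.

6.77 hours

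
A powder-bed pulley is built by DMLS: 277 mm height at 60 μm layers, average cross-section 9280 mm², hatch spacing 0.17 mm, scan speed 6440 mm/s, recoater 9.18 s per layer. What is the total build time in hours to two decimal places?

Layers = ⌈277/0.06⌉ = 4617.
Scan path per layer = 9280 / 0.17 = 54588.2 mm.
Scan time per layer = 54588.2 / 6440 = 8.4764 s.
Per-layer time = 8.4764 + 9.18, so 17.6564 s.
Build time = 4617 × 17.6564 = 81519.5988 s = 22.64 hours.

22.64 hours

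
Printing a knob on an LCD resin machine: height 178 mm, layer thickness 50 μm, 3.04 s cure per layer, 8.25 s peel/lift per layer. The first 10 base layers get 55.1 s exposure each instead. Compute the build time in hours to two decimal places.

11.31 hours

Layer count = ceil(178 / 0.05) = 3560.
Base layers = 10 × (55.1 + 8.25), so 633.5 s.
Regular layers = 3550 × (3.04 + 8.25), so 40079.5 s.
Sum: 633.5 + 40079.5 = 40713 s → 11.31 hours.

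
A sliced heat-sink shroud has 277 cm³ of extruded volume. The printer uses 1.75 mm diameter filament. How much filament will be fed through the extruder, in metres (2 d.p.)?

115.16 m

Cross-section of 1.75 mm filament: π·(1.75/2)² = 2.4053 mm².
L = 277000 mm³ / 2.4053 mm² = 115162.35 mm, i.e. 115.16 m.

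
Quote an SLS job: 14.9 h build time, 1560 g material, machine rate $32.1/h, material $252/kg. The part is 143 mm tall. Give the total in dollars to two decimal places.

$871.41

Time charge = 32.1 × 14.9 = $478.29.
Material cost = 252 × 1560/1000, so $393.12.
Job cost: 478.29 + 393.12 = $871.41.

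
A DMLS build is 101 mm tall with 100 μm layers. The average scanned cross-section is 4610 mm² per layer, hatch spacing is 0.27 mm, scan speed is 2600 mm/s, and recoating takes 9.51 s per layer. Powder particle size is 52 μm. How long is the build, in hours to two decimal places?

Layer count = ceil(101 / 0.1) = 1010.
Hatch length per layer: 4610 / 0.27 → 17074.1 mm.
Per-layer scan time = 17074.1 / 2600 = 6.567 s.
Per-layer time = 6.567 + 9.51, so 16.077 s.
Total: 1010 × 16.077 s = 16237.77 s → 4.51 hours.

4.51 hours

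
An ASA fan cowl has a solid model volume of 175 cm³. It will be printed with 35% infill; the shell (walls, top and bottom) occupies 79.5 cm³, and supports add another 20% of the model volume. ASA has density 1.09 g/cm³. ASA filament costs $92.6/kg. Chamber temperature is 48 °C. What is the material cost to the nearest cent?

Infill region = 175 − 79.5 = 95.5 cm³.
Infill deposited: 0.35 × 95.5 → 33.425 cm³.
Support = 0.20 × 175 = 35 cm³.
Deposited volume = 79.5 + 33.425 + 35 = 147.925 cm³.
Mass: 147.925 × 1.09 → 161.23825 g.
Cost = 161.23825 g / 1000 × $92.6/kg = $14.93.

$14.93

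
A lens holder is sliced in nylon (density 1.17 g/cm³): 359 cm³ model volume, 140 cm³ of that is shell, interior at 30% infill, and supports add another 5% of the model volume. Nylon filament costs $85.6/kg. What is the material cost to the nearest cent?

Interior volume = 359 − 140 = 219 cm³.
Infill volume: 0.30 × 219 → 65.7 cm³.
Support = 0.05 × 359, so 17.95 cm³.
Deposited volume = 140 + 65.7 + 17.95, so 223.65 cm³.
Mass = 223.65 × 1.17 = 261.6705 g.
Cost = 261.6705 g / 1000 × $85.6/kg = $22.40.

$22.40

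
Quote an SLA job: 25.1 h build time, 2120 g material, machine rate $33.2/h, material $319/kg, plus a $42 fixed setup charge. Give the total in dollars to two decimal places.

$1551.60

Machine-time cost: 33.2 × 25.1 → $833.32.
Material cost = 319 × 2120/1000, so $676.28.
Total = 833.32 + 676.28 + 42 = $1551.60.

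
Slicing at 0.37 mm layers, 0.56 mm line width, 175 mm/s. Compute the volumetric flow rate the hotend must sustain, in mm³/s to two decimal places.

36.26

Bead cross-section = 0.37 × 0.56, so 0.2072 mm².
Volumetric flow = 175 × 0.2072 = 36.26 mm³/s.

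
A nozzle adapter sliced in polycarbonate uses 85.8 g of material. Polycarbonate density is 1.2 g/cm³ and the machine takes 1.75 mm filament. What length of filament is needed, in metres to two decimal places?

29.73 m

Extruded volume: 85.8/1.2 = 71.5 cm³ (71500 mm³).
A = π r² = π × 0.875² = 2.4053 mm².
L = V/A = 71500/2.4053 = 29726.02 mm → 29.73 m.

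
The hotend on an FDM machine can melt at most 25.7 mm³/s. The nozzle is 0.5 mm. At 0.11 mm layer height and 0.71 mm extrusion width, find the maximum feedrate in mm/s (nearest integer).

A: 0.11 × 0.71 → 0.0781 mm².
Max speed = 25.7 / 0.0781 = 329.07 ≈ 329 mm/s.

329 mm/s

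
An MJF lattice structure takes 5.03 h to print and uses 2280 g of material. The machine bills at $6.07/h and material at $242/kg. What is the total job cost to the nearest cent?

$582.29

Machine-time cost = 6.07 × 5.03, so $30.5321.
Feedstock cost = 242 × 2280/1000 = $551.76.
Total = 30.5321 + 551.76 = 582.2921 ≈ $582.29.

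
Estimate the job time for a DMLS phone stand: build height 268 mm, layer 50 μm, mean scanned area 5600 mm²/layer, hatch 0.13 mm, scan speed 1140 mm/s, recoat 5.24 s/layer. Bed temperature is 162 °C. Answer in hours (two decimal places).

64.06 hours

Number of layers: 268 / 0.05 → 5360 (rounded up).
Scan path per layer = 5600 / 0.13 = 43076.9 mm.
Laser time per layer = 43076.9 / 1140 = 37.7868 s.
Layer cycle: 37.7868 + 5.24 → 43.0268 s.
Total: 5360 × 43.0268 s = 230623.648 s → 64.06 hours.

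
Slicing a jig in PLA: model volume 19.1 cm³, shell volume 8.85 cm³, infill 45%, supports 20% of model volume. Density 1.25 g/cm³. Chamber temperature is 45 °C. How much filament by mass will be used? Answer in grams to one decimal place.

21.6 g

Infill region: 19.1 − 8.85 → 10.25 cm³.
Infill volume: 0.45 × 10.25 → 4.6125 cm³.
Support: 0.20 × 19.1 → 3.82 cm³.
Deposited volume = 8.85 + 4.6125 + 3.82 = 17.2825 cm³.
Mass = 17.2825 × 1.25, so 21.603125 g.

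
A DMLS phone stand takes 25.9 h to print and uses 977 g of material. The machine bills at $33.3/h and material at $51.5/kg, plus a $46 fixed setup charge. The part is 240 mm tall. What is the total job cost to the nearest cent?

Time charge = 33.3 × 25.9, so $862.47.
Material charge = 51.5 × 977/1000, so $50.3155.
Adding setup: 862.47 + 50.3155 + 46 → 958.7855 ≈ $958.79.

$958.79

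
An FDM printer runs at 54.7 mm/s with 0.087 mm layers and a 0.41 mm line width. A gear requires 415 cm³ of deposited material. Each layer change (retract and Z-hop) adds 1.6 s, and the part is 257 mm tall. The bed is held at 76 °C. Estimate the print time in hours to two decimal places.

60.40 hours

Line area: 0.087 × 0.41 → 0.03567 mm².
Path length: 415000 mm³ / 0.03567 mm² → 11634426.7 mm.
Print-move time = 11634426.7 / 54.7, so 212695.2 s.
Layers = ⌈257/0.087⌉ = 2955.
Z-hop total: 2955 × 1.6 → 4728 s.
Altogether 212695.2 + 4728 = 217423.2 s, i.e. 60.40 hours.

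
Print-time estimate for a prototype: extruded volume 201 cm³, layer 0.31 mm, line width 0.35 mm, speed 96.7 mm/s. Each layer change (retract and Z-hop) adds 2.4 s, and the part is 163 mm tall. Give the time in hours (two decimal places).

Extrusion cross-section = 0.31 × 0.35 = 0.1085 mm².
Total extruded path = 201000/0.1085 = 1852534.6 mm.
Extrusion time = 1852534.6 / 96.7, so 19157.5 s.
Layer count = ceil(163 / 0.31) = 526.
Non-print overhead: 526 × 2.4 → 1262.4 s.
Altogether 19157.5 + 1262.4 = 20419.9 s, i.e. 5.67 hours.

5.67 hours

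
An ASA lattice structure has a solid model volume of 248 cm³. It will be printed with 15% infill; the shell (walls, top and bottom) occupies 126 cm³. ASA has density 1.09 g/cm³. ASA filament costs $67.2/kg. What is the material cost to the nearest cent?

Infill region = 248 − 126 = 122 cm³.
Deposited infill = 0.15 × 122 = 18.3 cm³.
Deposited volume: 126 + 18.3 → 144.3 cm³.
Mass: 144.3 × 1.09 → 157.287 g.
Cost = 157.287 g / 1000 × $67.2/kg = $10.57.

$10.57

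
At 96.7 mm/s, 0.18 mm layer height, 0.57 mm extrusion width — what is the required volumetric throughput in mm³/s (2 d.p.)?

Bead cross-section = 0.18 × 0.57, so 0.1026 mm².
Q = v·A = 96.7 × 0.1026 = 9.92 mm³/s.

9.92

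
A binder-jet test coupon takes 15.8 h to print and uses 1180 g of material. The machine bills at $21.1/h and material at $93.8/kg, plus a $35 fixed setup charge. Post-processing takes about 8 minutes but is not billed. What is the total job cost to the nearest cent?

$479.06

Machine cost: 21.1 × 15.8 → $333.38.
Material charge: 93.8 × 1180/1000 → $110.684.
Adding setup: 333.38 + 110.684 + 35 → 479.064 ≈ $479.06.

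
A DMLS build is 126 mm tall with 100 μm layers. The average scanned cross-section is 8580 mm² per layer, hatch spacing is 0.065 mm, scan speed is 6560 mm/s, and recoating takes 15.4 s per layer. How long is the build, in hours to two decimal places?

Layers = ⌈126/0.1⌉ = 1260.
Scan path per layer: 8580 / 0.065 → 132000 mm.
Scan time per layer = 132000 / 6560, so 20.122 s.
Per-layer time = 20.122 + 15.4, so 35.522 s.
Build time = 1260 × 35.522 = 44757.72 s = 12.43 hours.

12.43 hours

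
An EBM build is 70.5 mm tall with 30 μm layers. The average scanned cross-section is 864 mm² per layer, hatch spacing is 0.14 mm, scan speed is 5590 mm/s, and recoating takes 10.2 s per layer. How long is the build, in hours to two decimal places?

7.38 hours

Layer count = ceil(70.5 / 0.03) = 2350.
Scan path per layer = 864 / 0.14 = 6171.4 mm.
Beam time per layer = 6171.4 / 5590, so 1.104 s.
Layer cycle = 1.104 + 10.2, so 11.304 s.
Total: 2350 × 11.304 s = 26564.4 s → 7.38 hours.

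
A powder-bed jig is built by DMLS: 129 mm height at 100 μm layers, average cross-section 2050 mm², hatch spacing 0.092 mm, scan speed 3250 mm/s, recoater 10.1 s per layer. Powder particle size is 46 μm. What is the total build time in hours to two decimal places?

Layers = ⌈129/0.1⌉ = 1290.
Scan path per layer = 2050 / 0.092 = 22282.6 mm.
Scan time per layer: 22282.6 / 3250 → 6.8562 s.
Layer cycle: 6.8562 + 10.1 → 16.9562 s.
Build time = 1290 × 16.9562 = 21873.498 s = 6.08 hours.

6.08 hours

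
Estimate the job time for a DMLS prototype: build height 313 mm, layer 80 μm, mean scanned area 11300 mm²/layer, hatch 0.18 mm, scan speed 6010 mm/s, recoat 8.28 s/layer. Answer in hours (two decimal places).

Layers = ⌈313/0.08⌉ = 3913.
Hatch length per layer = 11300 / 0.18, so 62777.8 mm.
Scan time per layer = 62777.8 / 6010, so 10.4456 s.
Per-layer time = 10.4456 + 8.28 = 18.7256 s.
Total: 3913 × 18.7256 s = 73273.2728 s → 20.35 hours.

20.35 hours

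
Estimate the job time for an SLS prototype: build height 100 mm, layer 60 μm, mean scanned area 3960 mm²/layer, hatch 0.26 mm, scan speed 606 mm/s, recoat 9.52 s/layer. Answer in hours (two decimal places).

16.05 hours

Layers = ⌈100/0.06⌉ = 1667.
Hatch length per layer: 3960 / 0.26 → 15230.8 mm.
Scan time per layer: 15230.8 / 606 → 25.1333 s.
Time per layer: 25.1333 + 9.52 → 34.6533 s.
1667 layers × 34.6533 s/layer = 57767.0511 s, i.e. 16.05 hours.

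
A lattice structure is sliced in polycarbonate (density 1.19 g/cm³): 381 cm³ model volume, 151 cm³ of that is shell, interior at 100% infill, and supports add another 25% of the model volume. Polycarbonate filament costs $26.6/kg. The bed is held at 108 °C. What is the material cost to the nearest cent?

$15.08

Volume inside the shell = 381 − 151, so 230 cm³.
Infill volume = 1.00 × 230 = 230 cm³.
Support: 0.25 × 381 → 95.25 cm³.
Deposited volume = 151 + 230 + 95.25 = 476.25 cm³.
Mass: 476.25 × 1.19 → 566.7375 g.
Cost = 566.7375 g / 1000 × $26.6/kg = $15.08.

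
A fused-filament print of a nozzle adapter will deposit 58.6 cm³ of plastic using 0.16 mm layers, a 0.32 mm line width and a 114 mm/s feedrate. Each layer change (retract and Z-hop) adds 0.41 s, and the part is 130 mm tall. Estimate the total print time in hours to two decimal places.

Bead cross-section: 0.16 × 0.32 → 0.0512 mm².
Toolpath length = 58.6 cm³ / 0.0512 mm² = 58600 / 0.0512 = 1144531.3 mm.
Print-move time = 1144531.3 / 114 = 10039.7 s.
Layer count = ceil(130 / 0.16) = 813.
Z-hop total = 813 × 0.41, so 333.33 s.
Total = 10039.7 + 333.33 = 10373.03 s = 2.88 hours.

2.88 hours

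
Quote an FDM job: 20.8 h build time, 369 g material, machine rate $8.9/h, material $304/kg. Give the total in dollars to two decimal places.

Machine cost = 8.9 × 20.8, so $185.12.
Material charge: 304 × 369/1000 → $112.176.
Total = 185.12 + 112.176 = 297.296 ≈ $297.30.

$297.30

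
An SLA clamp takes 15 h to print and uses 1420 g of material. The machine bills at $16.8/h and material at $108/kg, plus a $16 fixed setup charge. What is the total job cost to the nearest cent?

$421.36

Time charge = 16.8 × 15 = $252.00.
Material charge: 108 × 1420/1000 → $153.36.
Total = 252.00 + 153.36 + 16 = $421.36.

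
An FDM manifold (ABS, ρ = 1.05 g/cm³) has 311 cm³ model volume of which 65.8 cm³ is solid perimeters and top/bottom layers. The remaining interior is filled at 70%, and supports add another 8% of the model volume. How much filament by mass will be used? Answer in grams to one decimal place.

275.4 g

Volume inside the shell = 311 − 65.8 = 245.2 cm³.
Infill deposited = 0.70 × 245.2 = 171.64 cm³.
Support = 0.08 × 311 = 24.88 cm³.
Deposited volume = 65.8 + 171.64 + 24.88, so 262.32 cm³.
Mass = 262.32 × 1.05, so 275.436 g.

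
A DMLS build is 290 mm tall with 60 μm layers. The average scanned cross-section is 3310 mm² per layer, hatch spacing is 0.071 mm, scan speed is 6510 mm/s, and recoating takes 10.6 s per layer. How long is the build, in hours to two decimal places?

23.85 hours

Number of layers: 290 / 0.06 → 4834 (rounded up).
Hatch length per layer = 3310 / 0.071, so 46619.7 mm.
Laser time per layer = 46619.7 / 6510 = 7.1612 s.
Time per layer = 7.1612 + 10.6, so 17.7612 s.
Build time = 4834 × 17.7612 = 85857.6408 s = 23.85 hours.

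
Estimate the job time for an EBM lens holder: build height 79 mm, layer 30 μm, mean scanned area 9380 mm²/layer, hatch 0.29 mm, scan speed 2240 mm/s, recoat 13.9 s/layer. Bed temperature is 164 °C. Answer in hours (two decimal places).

Layer count = ceil(79 / 0.03) = 2634.
Hatch length per layer = 9380 / 0.29, so 32344.8 mm.
Per-layer scan time = 32344.8 / 2240 = 14.4396 s.
Layer cycle = 14.4396 + 13.9, so 28.3396 s.
Total: 2634 × 28.3396 s = 74646.5064 s → 20.74 hours.

20.74 hours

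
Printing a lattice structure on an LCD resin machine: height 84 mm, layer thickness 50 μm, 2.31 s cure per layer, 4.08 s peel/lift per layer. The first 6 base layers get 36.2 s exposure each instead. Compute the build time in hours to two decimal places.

Layers = ⌈84/0.05⌉ = 1680.
Burn-in layers: 6 × (36.2 + 4.08) → 241.68 s.
Remaining layers = 1674 × (2.31 + 4.08), so 10696.86 s.
Total = 241.68 + 10696.86 = 10938.54 s = 3.04 hours.

3.04 hours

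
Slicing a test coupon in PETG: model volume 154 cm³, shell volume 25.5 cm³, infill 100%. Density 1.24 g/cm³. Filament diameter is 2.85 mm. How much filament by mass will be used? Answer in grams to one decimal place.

191.0 g

Interior volume = 154 − 25.5, so 128.5 cm³.
Infill deposited = 1.00 × 128.5, so 128.5 cm³.
Deposited volume = 25.5 + 128.5 = 154 cm³.
Mass: 154 × 1.24 → 190.96 g.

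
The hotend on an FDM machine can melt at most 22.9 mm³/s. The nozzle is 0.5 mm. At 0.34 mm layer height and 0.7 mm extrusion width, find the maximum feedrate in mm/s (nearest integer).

96 mm/s

Bead cross-section: 0.34 × 0.7 → 0.238 mm².
v_max = Q/A = 22.9/0.238 = 96.22 mm/s → 96 mm/s.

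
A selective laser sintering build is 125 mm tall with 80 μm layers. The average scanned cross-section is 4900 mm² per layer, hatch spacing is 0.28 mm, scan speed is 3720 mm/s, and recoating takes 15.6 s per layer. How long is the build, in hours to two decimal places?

Number of layers: 125 / 0.08 → 1563 (rounded up).
Per-layer scan distance = 4900 / 0.28 = 17500 mm.
Laser time per layer = 17500 / 3720 = 4.7043 s.
Per-layer time = 4.7043 + 15.6 = 20.3043 s.
1563 layers × 20.3043 s/layer = 31735.6209 s, i.e. 8.82 hours.

8.82 hours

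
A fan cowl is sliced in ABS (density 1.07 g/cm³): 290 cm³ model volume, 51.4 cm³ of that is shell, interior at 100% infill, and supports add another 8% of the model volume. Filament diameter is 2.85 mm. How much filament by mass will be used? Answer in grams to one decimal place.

335.1 g

Interior volume: 290 − 51.4 → 238.6 cm³.
Deposited infill = 1.00 × 238.6 = 238.6 cm³.
Support: 0.08 × 290 → 23.2 cm³.
Deposited volume = 51.4 + 238.6 + 23.2 = 313.2 cm³.
Mass = 313.2 × 1.07 = 335.124 g.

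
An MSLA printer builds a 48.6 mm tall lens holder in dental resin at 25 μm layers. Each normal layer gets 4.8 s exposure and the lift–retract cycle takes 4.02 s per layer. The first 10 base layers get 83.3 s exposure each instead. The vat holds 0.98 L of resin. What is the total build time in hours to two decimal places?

4.98 hours

Layers = ⌈48.6/0.025⌉ = 1944.
Base layers = 10 × (83.3 + 4.02) = 873.2 s.
Remaining layers = 1934 × (4.8 + 4.02), so 17057.88 s.
Total = 873.2 + 17057.88 = 17931.08 s = 4.98 hours.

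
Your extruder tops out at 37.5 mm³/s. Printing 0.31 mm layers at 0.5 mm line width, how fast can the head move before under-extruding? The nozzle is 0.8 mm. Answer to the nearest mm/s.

242 mm/s

Bead cross-section = 0.31 × 0.5, so 0.155 mm².
Max speed = 37.5 / 0.155 = 241.94 ≈ 242 mm/s.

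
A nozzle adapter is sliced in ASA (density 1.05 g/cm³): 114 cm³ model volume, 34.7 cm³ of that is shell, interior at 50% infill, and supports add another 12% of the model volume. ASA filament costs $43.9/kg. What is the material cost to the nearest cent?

$4.06

Interior volume = 114 − 34.7 = 79.3 cm³.
Infill deposited = 0.50 × 79.3 = 39.65 cm³.
Support: 0.12 × 114 → 13.68 cm³.
Deposited volume = 34.7 + 39.65 + 13.68 = 88.03 cm³.
Mass: 88.03 × 1.05 → 92.4315 g.
Cost = 92.4315 g / 1000 × $43.9/kg = $4.06.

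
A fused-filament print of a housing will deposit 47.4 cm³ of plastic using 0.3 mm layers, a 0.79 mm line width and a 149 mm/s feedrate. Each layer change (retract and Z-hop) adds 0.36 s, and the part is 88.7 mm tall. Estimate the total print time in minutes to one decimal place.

24.1 minutes

Extrusion cross-section: 0.3 × 0.79 → 0.237 mm².
Toolpath length = 47.4 cm³ / 0.237 mm² = 47400 / 0.237 = 200000 mm.
Print-move time = 200000 / 149 = 1342.3 s.
Layers = ⌈88.7/0.3⌉ = 296.
Non-print overhead = 296 × 0.36, so 106.56 s.
Altogether 1342.3 + 106.56 = 1448.86 s, i.e. 24.1 minutes.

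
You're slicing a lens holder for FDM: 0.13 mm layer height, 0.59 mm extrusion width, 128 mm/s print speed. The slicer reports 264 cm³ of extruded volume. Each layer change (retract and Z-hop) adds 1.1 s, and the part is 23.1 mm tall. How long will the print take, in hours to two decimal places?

Bead cross-section = 0.13 × 0.59, so 0.0767 mm².
Total extruded path = 264000/0.0767 = 3441981.7 mm.
Print-move time: 3441981.7 / 128 → 26890.5 s.
Number of layers: 23.1 / 0.13 → 178 (rounded up).
Non-print overhead = 178 × 1.1 = 195.8 s.
Altogether 26890.5 + 195.8 = 27086.3 s, i.e. 7.52 hours.

7.52 hours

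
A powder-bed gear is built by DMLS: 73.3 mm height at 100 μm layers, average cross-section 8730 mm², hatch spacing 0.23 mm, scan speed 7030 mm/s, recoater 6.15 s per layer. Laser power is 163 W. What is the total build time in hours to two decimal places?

Layer count = ceil(73.3 / 0.1) = 733.
Scan path per layer: 8730 / 0.23 → 37956.5 mm.
Scan time per layer: 37956.5 / 7030 → 5.3992 s.
Layer cycle = 5.3992 + 6.15, so 11.5492 s.
Total: 733 × 11.5492 s = 8465.5636 s → 2.35 hours.

2.35 hours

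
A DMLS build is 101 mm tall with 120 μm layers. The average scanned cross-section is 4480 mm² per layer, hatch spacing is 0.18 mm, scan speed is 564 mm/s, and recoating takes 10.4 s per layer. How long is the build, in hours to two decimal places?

Layer count = ceil(101 / 0.12) = 842.
Hatch length per layer = 4480 / 0.18 = 24888.9 mm.
Scan time per layer = 24888.9 / 564 = 44.1293 s.
Layer cycle = 44.1293 + 10.4, so 54.5293 s.
Build time = 842 × 54.5293 = 45913.6706 s = 12.75 hours.

12.75 hours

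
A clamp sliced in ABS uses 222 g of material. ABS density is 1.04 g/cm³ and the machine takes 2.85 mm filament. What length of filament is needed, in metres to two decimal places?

Volume = 222 g / 1.04 g·cm⁻³ = 213.4615 cm³ = 213461.5 mm³.
Cross-section of 2.85 mm filament: π·(2.85/2)² = 6.3794 mm².
L = V/A = 213461.5/6.3794 = 33461.06 mm → 33.46 m.

33.46 m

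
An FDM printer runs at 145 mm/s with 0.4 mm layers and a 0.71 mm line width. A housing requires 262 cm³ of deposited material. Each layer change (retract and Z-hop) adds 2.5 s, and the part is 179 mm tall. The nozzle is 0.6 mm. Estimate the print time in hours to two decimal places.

2.08 hours

Bead cross-section = 0.4 × 0.71, so 0.284 mm².
Path length: 262000 mm³ / 0.284 mm² → 922535.2 mm.
Extrusion time = 922535.2 / 145, so 6362.3 s.
Layer count = ceil(179 / 0.4) = 448.
Layer-change overhead = 448 × 2.5, so 1120 s.
Total = 6362.3 + 1120 = 7482.3 s = 2.08 hours.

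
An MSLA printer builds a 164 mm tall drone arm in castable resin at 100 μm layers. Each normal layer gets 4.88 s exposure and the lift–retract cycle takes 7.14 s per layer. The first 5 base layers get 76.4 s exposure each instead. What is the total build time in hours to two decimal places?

5.58 hours

Layers = ⌈164/0.1⌉ = 1640.
Burn-in layers = 5 × (76.4 + 7.14) = 417.7 s.
Remaining layers: 1635 × (4.88 + 7.14) → 19652.7 s.
Total = 417.7 + 19652.7 = 20070.4 s = 5.58 hours.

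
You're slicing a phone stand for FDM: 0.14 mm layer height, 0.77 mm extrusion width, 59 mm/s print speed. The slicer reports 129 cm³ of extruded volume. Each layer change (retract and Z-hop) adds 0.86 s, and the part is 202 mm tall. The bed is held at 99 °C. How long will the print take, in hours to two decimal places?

Bead cross-section = 0.14 × 0.77 = 0.1078 mm².
Total extruded path = 129000/0.1078 = 1196660.5 mm.
Print-move time: 1196660.5 / 59 → 20282.4 s.
Number of layers: 202 / 0.14 → 1443 (rounded up).
Non-print overhead = 1443 × 0.86, so 1240.98 s.
Altogether 20282.4 + 1240.98 = 21523.38 s, i.e. 5.98 hours.

5.98 hours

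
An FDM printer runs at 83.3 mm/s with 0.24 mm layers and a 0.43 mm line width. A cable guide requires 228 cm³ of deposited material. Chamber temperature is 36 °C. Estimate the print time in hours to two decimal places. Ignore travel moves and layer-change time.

7.37 hours

Line area = 0.24 × 0.43, so 0.1032 mm².
Total extruded path = 228000/0.1032 = 2209302.3 mm.
Time extruding = 2209302.3 / 83.3, so 26522.2 s.
That's 26522.2 s → 7.37 hours.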